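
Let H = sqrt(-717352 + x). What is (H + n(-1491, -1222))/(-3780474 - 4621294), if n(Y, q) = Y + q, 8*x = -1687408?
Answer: 2713/8401768 - 3*I*sqrt(103142)/8401768 ≈ 0.00032291 - 0.00011467*I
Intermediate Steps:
x = -210926 (x = (1/8)*(-1687408) = -210926)
H = 3*I*sqrt(103142) (H = sqrt(-717352 - 210926) = sqrt(-928278) = 3*I*sqrt(103142) ≈ 963.47*I)
(H + n(-1491, -1222))/(-3780474 - 4621294) = (3*I*sqrt(103142) + (-1491 - 1222))/(-3780474 - 4621294) = (3*I*sqrt(103142) - 2713)/(-8401768) = (-2713 + 3*I*sqrt(103142))*(-1/8401768) = 2713/8401768 - 3*I*sqrt(103142)/8401768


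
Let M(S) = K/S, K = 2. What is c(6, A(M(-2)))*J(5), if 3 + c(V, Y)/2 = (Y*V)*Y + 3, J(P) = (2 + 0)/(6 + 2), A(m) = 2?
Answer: 12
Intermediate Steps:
M(S) = 2/S
J(P) = 1/4 (J(P) = 2/8 = 2*(1/8) = 1/4)
c(V, Y) = 2*V*Y**2 (c(V, Y) = -6 + 2*((Y*V)*Y + 3) = -6 + 2*((V*Y)*Y + 3) = -6 + 2*(V*Y**2 + 3) = -6 + 2*(3 + V*Y**2) = -6 + (6 + 2*V*Y**2) = 2*V*Y**2)
c(6, A(M(-2)))*J(5) = (2*6*2**2)*(1/4) = (2*6*4)*(1/4) = 48*(1/4) = 12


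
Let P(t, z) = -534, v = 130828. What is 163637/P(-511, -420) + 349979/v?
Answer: -10610706325/34931076 ≈ -303.76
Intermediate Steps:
163637/P(-511, -420) + 349979/v = 163637/(-534) + 349979/130828 = 163637*(-1/534) + 349979*(1/130828) = -163637/534 + 349979/130828 = -10610706325/34931076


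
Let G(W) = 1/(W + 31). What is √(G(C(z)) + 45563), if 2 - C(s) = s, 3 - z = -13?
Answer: 2*√3291931/17 ≈ 213.46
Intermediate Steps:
z = 16 (z = 3 - 1*(-13) = 3 + 13 = 16)
C(s) = 2 - s
G(W) = 1/(31 + W)
√(G(C(z)) + 45563) = √(1/(31 + (2 - 1*16)) + 45563) = √(1/(31 + (2 - 16)) + 45563) = √(1/(31 - 14) + 45563) = √(1/17 + 45563) = √(774572/17) = 2*√3291931/17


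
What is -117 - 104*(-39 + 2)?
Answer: 3731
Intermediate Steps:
-117 - 104*(-39 + 2) = -117 - 104*(-37) = -117 + 3848 = 3731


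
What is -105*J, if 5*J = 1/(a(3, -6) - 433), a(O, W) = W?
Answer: 21/439 ≈ 0.047836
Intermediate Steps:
J = -1/2195 (J = 1/(5*(-6 - 433)) = (⅕)/(-439) = (⅕)*(-1/439) = -1/2195 ≈ -0.00045558)
-105*J = -105*(-1/2195) = 21/439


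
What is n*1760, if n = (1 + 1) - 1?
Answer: 1760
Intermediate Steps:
n = 1 (n = 2 - 1 = 1)
n*1760 = 1*1760 = 1760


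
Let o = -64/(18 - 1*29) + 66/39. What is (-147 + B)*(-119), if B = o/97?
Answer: 242517597/13871 ≈ 17484.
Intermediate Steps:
o = 1074/143 (o = -64/(18 - 29) + 66*(1/39) = -64/(-11) + 22/13 = -64*(-1/11) + 22/13 = 64/11 + 22/13 = 1074/143 ≈ 7.5105)
B = 1074/13871 (B = (1074/143)/97 = (1074/143)*(1/97) = 1074/13871 ≈ 0.077428)
(-147 + B)*(-119) = (-147 + 1074/13871)*(-119) = -2037963/13871*(-119) = 242517597/13871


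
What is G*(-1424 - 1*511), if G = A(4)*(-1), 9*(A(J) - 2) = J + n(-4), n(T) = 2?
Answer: 5160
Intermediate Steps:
A(J) = 20/9 + J/9 (A(J) = 2 + (J + 2)/9 = 2 + (2 + J)/9 = 2 + (2/9 + J/9) = 20/9 + J/9)
G = -8/3 (G = (20/9 + (1/9)*4)*(-1) = (20/9 + 4/9)*(-1) = (8/3)*(-1) = -8/3 ≈ -2.6667)
G*(-1424 - 1*511) = -8*(-1424 - 1*511)/3 = -8*(-1424 - 511)/3 = -8/3*(-1935) = 5160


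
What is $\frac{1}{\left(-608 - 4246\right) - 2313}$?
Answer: $- \frac{1}{7167} \approx -0.00013953$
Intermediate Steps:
$\frac{1}{\left(-608 - 4246\right) - 2313} = \frac{1}{-4854 - 2313} = \frac{1}{-7167} = - \frac{1}{7167}$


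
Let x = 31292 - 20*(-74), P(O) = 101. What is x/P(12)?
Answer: 32772/101 ≈ 324.48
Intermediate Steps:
x = 32772 (x = 31292 - 1*(-1480) = 31292 + 1480 = 32772)
x/P(12) = 32772/101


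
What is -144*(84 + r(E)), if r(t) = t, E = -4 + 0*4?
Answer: -11520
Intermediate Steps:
E = -4 (E = -4 + 0 = -4)
-144*(84 + r(E)) = -144*(84 - 4) = -144*80 = -11520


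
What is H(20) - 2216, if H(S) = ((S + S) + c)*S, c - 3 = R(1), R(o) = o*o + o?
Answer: -1316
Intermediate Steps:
R(o) = o + o² (R(o) = o² + o = o + o²)
c = 5 (c = 3 + 1*(1 + 1) = 3 + 1*2 = 3 + 2 = 5)
H(S) = S*(5 + 2*S) (H(S) = ((S + S) + 5)*S = (2*S + 5)*S = (5 + 2*S)*S = S*(5 + 2*S))
H(20) - 2216 = 20*(5 + 2*20) - 2216 = 20*(5 + 40) - 2216 = 20*45 - 2216 = 900 - 2216 = -1316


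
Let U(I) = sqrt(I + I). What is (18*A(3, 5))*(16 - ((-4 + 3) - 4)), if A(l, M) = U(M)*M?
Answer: 1890*sqrt(10) ≈ 5976.7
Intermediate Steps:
U(I) = sqrt(2)*sqrt(I) (U(I) = sqrt(2*I) = sqrt(2)*sqrt(I))
A(l, M) = sqrt(2)*M**(3/2) (A(l, M) = (sqrt(2)*sqrt(M))*M = sqrt(2)*M**(3/2))
(18*A(3, 5))*(16 - ((-4 + 3) - 4)) = (18*(sqrt(2)*5**(3/2)))*(16 - ((-4 + 3) - 4)) = (18*(sqrt(2)*(5*sqrt(5))))*(16 - (-1 - 4)) = (18*(5*sqrt(10)))*(16 - 1*(-5)) = (90*sqrt(10))*(16 + 5) = (90*sqrt(10))*21 = 1890*sqrt(10)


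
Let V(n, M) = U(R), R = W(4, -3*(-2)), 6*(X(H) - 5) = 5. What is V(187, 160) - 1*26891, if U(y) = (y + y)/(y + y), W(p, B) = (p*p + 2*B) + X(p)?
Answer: -26890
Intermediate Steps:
X(H) = 35/6 (X(H) = 5 + (1/6)*5 = 5 + 5/6 = 35/6)
W(p, B) = 35/6 + p**2 + 2*B (W(p, B) = (p*p + 2*B) + 35/6 = (p**2 + 2*B) + 35/6 = 35/6 + p**2 + 2*B)
R = 203/6 (R = 35/6 + 4**2 + 2*(-3*(-2)) = 35/6 + 16 + 2*6 = 35/6 + 16 + 12 = 203/6 ≈ 33.833)
U(y) = 1 (U(y) = (2*y)/((2*y)) = (2*y)*(1/(2*y)) = 1)
V(n, M) = 1
V(187, 160) - 1*26891 = 1 - 1*26891 = 1 - 26891 = -26890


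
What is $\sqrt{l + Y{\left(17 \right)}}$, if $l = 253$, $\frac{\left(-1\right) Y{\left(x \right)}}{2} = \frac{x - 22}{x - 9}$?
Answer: $\frac{3 \sqrt{113}}{2} \approx 15.945$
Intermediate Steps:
$Y{\left(x \right)} = - \frac{2 \left(-22 + x\right)}{-9 + x}$ ($Y{\left(x \right)} = - 2 \frac{x - 22}{x - 9} = - 2 \frac{-22 + x}{-9 + x} = - \frac{2 \left(-22 + x\right)}{-9 + x}$)
$\sqrt{l + Y{\left(17 \right)}} = \sqrt{253 + \frac{2 \left(22 - 17\right)}{-9 + 17}} = \sqrt{253 + \frac{2 \left(22 - 17\right)}{8}} = \sqrt{253 + 2 \cdot \frac{1}{8} \cdot 5} = \sqrt{253 + \frac{5}{4}} = \sqrt{\frac{1017}{4}} = \frac{3 \sqrt{113}}{2}$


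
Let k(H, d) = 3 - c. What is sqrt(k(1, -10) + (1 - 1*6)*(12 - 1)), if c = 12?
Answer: 8*I ≈ 8.0*I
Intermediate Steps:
k(H, d) = -9 (k(H, d) = 3 - 1*12 = 3 - 12 = -9)
sqrt(k(1, -10) + (1 - 1*6)*(12 - 1)) = sqrt(-9 + (1 - 1*6)*(12 - 1)) = sqrt(-9 + (1 - 6)*11) = sqrt(-9 - 5*11) = sqrt(-9 - 55) = sqrt(-64) = 8*I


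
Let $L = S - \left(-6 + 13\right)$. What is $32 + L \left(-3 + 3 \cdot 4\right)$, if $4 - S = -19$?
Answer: $176$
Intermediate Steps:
$S = 23$ ($S = 4 - -19 = 4 + 19 = 23$)
$L = 16$ ($L = 23 - \left(-6 + 13\right) = 23 - 7 = 16$)
$32 + L \left(-3 + 3 \cdot 4\right) = 32 + 16 \left(-3 + 3 \cdot 4\right) = 32 + 16 \left(-3 + 12\right) = 32 + 16 \cdot 9 = 32 + 144 = 176$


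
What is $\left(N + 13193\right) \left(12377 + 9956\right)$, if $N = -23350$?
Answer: $-226836281$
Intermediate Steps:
$\left(N + 13193\right) \left(12377 + 9956\right) = \left(-23350 + 13193\right) \left(12377 + 9956\right) = \left(-10157\right) 22333 = -226836281$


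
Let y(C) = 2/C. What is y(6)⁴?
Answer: 1/81 ≈ 0.012346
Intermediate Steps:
y(6)⁴ = (2/6)⁴ = (2*(⅙))⁴ = (⅓)⁴ = 1/81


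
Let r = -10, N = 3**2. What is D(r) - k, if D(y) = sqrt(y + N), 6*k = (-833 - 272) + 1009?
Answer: 16 + I ≈ 16.0 + 1.0*I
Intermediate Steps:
N = 9
k = -16 (k = ((-833 - 272) + 1009)/6 = (-1105 + 1009)/6 = (1/6)*(-96) = -16)
D(y) = sqrt(9 + y) (D(y) = sqrt(y + 9) = sqrt(9 + y))
D(r) - k = sqrt(9 - 10) - 1*(-16) = sqrt(-1) + 16 = I + 16 = 16 + I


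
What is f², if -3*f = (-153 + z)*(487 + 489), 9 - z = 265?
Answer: 159347865856/9 ≈ 1.7705e+10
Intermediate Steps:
z = -256 (z = 9 - 1*265 = 9 - 265 = -256)
f = 399184/3 (f = -(-153 - 256)*(487 + 489)/3 = -(-409)*976/3 = -⅓*(-399184) = 399184/3 ≈ 1.3306e+5)
f² = (399184/3)² = 159347865856/9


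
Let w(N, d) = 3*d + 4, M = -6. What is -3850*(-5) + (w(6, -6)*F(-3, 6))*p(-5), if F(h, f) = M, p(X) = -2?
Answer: 19082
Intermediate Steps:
F(h, f) = -6
w(N, d) = 4 + 3*d
-3850*(-5) + (w(6, -6)*F(-3, 6))*p(-5) = -3850*(-5) + ((4 + 3*(-6))*(-6))*(-2) = 19250 + ((4 - 18)*(-6))*(-2) = 19250 - 14*(-6)*(-2) = 19250 + 84*(-2) = 19250 - 168 = 19082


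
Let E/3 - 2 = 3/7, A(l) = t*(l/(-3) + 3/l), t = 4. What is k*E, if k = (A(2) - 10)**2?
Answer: 6800/21 ≈ 323.81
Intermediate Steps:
A(l) = 12/l - 4*l/3 (A(l) = 4*(l/(-3) + 3/l) = 4*(l*(-1/3) + 3/l) = 4*(-l/3 + 3/l) = 4*(3/l - l/3) = 12/l - 4*l/3)
k = 400/9 (k = ((12/2 - 4/3*2) - 10)**2 = ((12*(1/2) - 8/3) - 10)**2 = ((6 - 8/3) - 10)**2 = (10/3 - 10)**2 = (-20/3)**2 = 400/9 ≈ 44.444)
E = 51/7 (E = 6 + 3*(3/7) = 6 + 9/7 = 51/7 ≈ 7.2857)
k*E = (400/9)*(51/7) = 6800/21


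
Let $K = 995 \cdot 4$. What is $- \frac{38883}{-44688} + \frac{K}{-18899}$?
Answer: $\frac{185663859}{281519504} \approx 0.65951$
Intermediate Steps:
$K = 3980$
$- \frac{38883}{-44688} + \frac{K}{-18899} = - \frac{38883}{-44688} + \frac{3980}{-18899} = \left(-38883\right) \left(- \frac{1}{44688}\right) + 3980 \left(- \frac{1}{18899}\right) = \frac{12961}{14896} - \frac{3980}{18899} = \frac{185663859}{281519504}$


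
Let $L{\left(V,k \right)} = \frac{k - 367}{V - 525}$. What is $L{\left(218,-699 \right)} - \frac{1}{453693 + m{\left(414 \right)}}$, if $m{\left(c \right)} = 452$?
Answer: $\frac{484118263}{139422515} \approx 3.4723$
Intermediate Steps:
$L{\left(V,k \right)} = \frac{-367 + k}{-525 + V}$
$L{\left(218,-699 \right)} - \frac{1}{453693 + m{\left(414 \right)}} = \frac{-367 - 699}{-525 + 218} - \frac{1}{453693 + 452} = \frac{1}{-307} \left(-1066\right) - \frac{1}{454145} = \left(- \frac{1}{307}\right) \left(-1066\right) - \frac{1}{454145} = \frac{1066}{307} - \frac{1}{454145} = \frac{484118263}{139422515}$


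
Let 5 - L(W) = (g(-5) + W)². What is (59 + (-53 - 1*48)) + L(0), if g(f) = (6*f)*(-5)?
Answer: -22537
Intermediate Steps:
g(f) = -30*f
L(W) = 5 - (150 + W)² (L(W) = 5 - (-30*(-5) + W)² = 5 - (150 + W)²)
(59 + (-53 - 1*48)) + L(0) = (59 + (-53 - 1*48)) + (5 - (150 + 0)²) = (59 + (-53 - 48)) + (5 - 1*150²) = (59 - 101) + (5 - 1*22500) = -42 + (5 - 22500) = -42 - 22495 = -22537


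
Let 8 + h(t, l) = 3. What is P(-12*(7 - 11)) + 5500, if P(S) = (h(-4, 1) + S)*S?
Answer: 7564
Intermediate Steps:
h(t, l) = -5 (h(t, l) = -8 + 3 = -5)
P(S) = S*(-5 + S) (P(S) = (-5 + S)*S = S*(-5 + S))
P(-12*(7 - 11)) + 5500 = (-12*(7 - 11))*(-5 - 12*(7 - 11)) + 5500 = (-12*(-4))*(-5 - 12*(-4)) + 5500 = 48*(-5 + 48) + 5500 = 48*43 + 5500 = 2064 + 5500 = 7564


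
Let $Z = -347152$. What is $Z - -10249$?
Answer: $-336903$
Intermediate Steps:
$Z - -10249 = -347152 - -10249 = -347152 + 10249 = -336903$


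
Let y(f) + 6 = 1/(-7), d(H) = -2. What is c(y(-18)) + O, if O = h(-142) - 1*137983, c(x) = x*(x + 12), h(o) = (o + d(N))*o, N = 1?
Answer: -5760978/49 ≈ -1.1757e+5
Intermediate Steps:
y(f) = -43/7 (y(f) = -6 + 1/(-7) = -6 - ⅐ = -43/7)
h(o) = o*(-2 + o) (h(o) = (o - 2)*o = (-2 + o)*o = o*(-2 + o))
c(x) = x*(12 + x)
O = -117535 (O = -142*(-2 - 142) - 1*137983 = -142*(-144) - 137983 = 20448 - 137983 = -117535)
c(y(-18)) + O = -43*(12 - 43/7)/7 - 117535 = -43/7*41/7 - 117535 = -1763/49 - 117535 = -5760978/49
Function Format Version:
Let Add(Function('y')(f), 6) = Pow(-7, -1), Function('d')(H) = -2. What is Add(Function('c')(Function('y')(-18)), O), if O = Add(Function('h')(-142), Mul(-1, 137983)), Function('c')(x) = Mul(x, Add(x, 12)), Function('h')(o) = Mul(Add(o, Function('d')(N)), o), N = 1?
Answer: Rational(-5760978, 49) ≈ -1.1757e+5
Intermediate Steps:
Function('y')(f) = Rational(-43, 7) (Function('y')(f) = Add(-6, Pow(-7, -1)) = Add(-6, Rational(-1, 7)) = Rational(-43, 7))
Function('h')(o) = Mul(o, Add(-2, o)) (Function('h')(o) = Mul(Add(o, -2), o) = Mul(Add(-2, o), o) = Mul(o, Add(-2, o)))
Function('c')(x) = Mul(x, Add(12, x))
O = -117535 (O = Add(Mul(-142, Add(-2, -142)), Mul(-1, 137983)) = Add(Mul(-142, -144), -137983) = Add(20448, -137983) = -117535)
Add(Function('c')(Function('y')(-18)), O) = Add(Mul(Rational(-43, 7), Add(12, Rational(-43, 7))), -117535) = Add(Mul(Rational(-43, 7), Rational(41, 7)), -117535) = Add(Rational(-1763, 49), -117535) = Rational(-5760978, 49)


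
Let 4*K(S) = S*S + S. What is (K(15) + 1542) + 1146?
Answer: 2748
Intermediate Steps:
K(S) = S/4 + S²/4 (K(S) = (S*S + S)/4 = (S² + S)/4 = (S + S²)/4 = S/4 + S²/4)
(K(15) + 1542) + 1146 = ((¼)*15*(1 + 15) + 1542) + 1146 = ((¼)*15*16 + 1542) + 1146 = (60 + 1542) + 1146 = 1602 + 1146 = 2748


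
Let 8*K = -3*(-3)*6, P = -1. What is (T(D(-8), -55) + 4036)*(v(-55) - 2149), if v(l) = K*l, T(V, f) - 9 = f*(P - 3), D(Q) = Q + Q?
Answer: -42995465/4 ≈ -1.0749e+7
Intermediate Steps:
D(Q) = 2*Q
K = 27/4 (K = (-3*(-3)*6)/8 = (9*6)/8 = (⅛)*54 = 27/4 ≈ 6.7500)
T(V, f) = 9 - 4*f (T(V, f) = 9 + f*(-1 - 3) = 9 + f*(-4) = 9 - 4*f)
v(l) = 27*l/4
(T(D(-8), -55) + 4036)*(v(-55) - 2149) = ((9 - 4*(-55)) + 4036)*((27/4)*(-55) - 2149) = ((9 + 220) + 4036)*(-1485/4 - 2149) = (229 + 4036)*(-10081/4) = 4265*(-10081/4) = -42995465/4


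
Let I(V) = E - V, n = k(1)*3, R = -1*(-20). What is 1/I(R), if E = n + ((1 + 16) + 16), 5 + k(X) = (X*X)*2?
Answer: 1/4 ≈ 0.25000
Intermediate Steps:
R = 20
k(X) = -5 + 2*X**2 (k(X) = -5 + (X*X)*2 = -5 + X**2*2 = -5 + 2*X**2)
n = -9 (n = (-5 + 2*1**2)*3 = (-5 + 2*1)*3 = (-5 + 2)*3 = -3*3 = -9)
E = 24 (E = -9 + ((1 + 16) + 16) = -9 + (17 + 16) = -9 + 33 = 24)
I(V) = 24 - V
1/I(R) = 1/(24 - 1*20) = 1/(24 - 20) = 1/4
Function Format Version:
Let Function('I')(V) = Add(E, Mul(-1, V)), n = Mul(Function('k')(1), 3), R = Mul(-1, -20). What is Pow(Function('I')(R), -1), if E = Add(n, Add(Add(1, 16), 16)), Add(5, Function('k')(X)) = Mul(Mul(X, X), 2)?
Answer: Rational(1, 4) ≈ 0.25000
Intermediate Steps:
R = 20
Function('k')(X) = Add(-5, Mul(2, Pow(X, 2))) (Function('k')(X) = Add(-5, Mul(Mul(X, X), 2)) = Add(-5, Mul(Pow(X, 2), 2)) = Add(-5, Mul(2, Pow(X, 2))))
n = -9 (n = Mul(Add(-5, Mul(2, Pow(1, 2))), 3) = Mul(Add(-5, Mul(2, 1)), 3) = Mul(Add(-5, 2), 3) = Mul(-3, 3) = -9)
E = 24 (E = Add(-9, Add(Add(1, 16), 16)) = Add(-9, Add(17, 16)) = Add(-9, 33) = 24)
Function('I')(V) = Add(24, Mul(-1, V))
Pow(Function('I')(R), -1) = Pow(Add(24, Mul(-1, 20)), -1) = Pow(Add(24, -20), -1) = Pow(4, -1) = Rational(1, 4)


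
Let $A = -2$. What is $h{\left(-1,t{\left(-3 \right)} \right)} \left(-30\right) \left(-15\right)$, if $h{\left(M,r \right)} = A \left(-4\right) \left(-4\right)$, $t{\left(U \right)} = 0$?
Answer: $-14400$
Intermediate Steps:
$h{\left(M,r \right)} = -32$ ($h{\left(M,r \right)} = \left(-2\right) \left(-4\right) \left(-4\right) = 8 \left(-4\right) = -32$)
$h{\left(-1,t{\left(-3 \right)} \right)} \left(-30\right) \left(-15\right) = \left(-32\right) \left(-30\right) \left(-15\right) = 960 \left(-15\right) = -14400$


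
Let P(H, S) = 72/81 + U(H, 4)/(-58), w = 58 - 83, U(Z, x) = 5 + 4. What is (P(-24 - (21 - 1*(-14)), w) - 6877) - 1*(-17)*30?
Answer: -3323191/522 ≈ -6366.3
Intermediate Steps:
U(Z, x) = 9
w = -25
P(H, S) = 383/522 (P(H, S) = 72/81 + 9/(-58) = 72*(1/81) + 9*(-1/58) = 8/9 - 9/58 = 383/522)
(P(-24 - (21 - 1*(-14)), w) - 6877) - 1*(-17)*30 = (383/522 - 6877) - 1*(-17)*30 = -3589411/522 + 17*30 = -3589411/522 + 510 = -3323191/522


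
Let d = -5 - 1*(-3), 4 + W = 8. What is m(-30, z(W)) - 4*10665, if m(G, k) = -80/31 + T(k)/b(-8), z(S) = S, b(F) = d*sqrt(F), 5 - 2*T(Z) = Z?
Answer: -1322540/31 + I*sqrt(2)/16 ≈ -42663.0 + 0.088388*I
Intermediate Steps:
T(Z) = 5/2 - Z/2
W = 4 (W = -4 + 8 = 4)
d = -2 (d = -5 + 3 = -2)
b(F) = -2*sqrt(F)
m(G, k) = -80/31 + I*sqrt(2)*(5/2 - k/2)/8 (m(G, k) = -80/31 + (5/2 - k/2)/((-4*I*sqrt(2))) = -80/31 + (5/2 - k/2)*(I*sqrt(2)/8) = -80/31 + I*sqrt(2)*(5/2 - k/2)/8)
m(-30, z(W)) - 4*10665 = (-80/31 + I*sqrt(2)*(5 - 1*4)/16) - 4*10665 = (-80/31 + I*sqrt(2)*(5 - 4)/16) - 1*42660 = (-80/31 + (1/16)*I*sqrt(2)*1) - 42660 = (-80/31 + I*sqrt(2)/16) - 42660 = -1322540/31 + I*sqrt(2)/16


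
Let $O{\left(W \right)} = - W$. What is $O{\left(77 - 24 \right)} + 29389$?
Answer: $29336$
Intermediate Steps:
$O{\left(77 - 24 \right)} + 29389 = - (77 - 24) + 29389 = \left(-1\right) 53 + 29389 = -53 + 29389 = 29336$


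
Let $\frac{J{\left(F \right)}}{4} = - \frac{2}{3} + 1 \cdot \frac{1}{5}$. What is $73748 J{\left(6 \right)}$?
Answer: $- \frac{2064944}{15} \approx -1.3766 \cdot 10^{5}$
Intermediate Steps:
$J{\left(F \right)} = - \frac{28}{15}$ ($J{\left(F \right)} = 4 \left(- \frac{2}{3} + 1 \cdot \frac{1}{5}\right) = 4 \left(\left(-2\right) \frac{1}{3} + 1 \cdot \frac{1}{5}\right) = 4 \left(- \frac{2}{3} + \frac{1}{5}\right) = 4 \left(- \frac{7}{15}\right) = - \frac{28}{15}$)
$73748 J{\left(6 \right)} = 73748 \left(- \frac{28}{15}\right) = - \frac{2064944}{15}$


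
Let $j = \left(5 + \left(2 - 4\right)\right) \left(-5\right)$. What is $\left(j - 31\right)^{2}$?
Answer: $2116$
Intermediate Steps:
$j = -15$ ($j = \left(5 - 2\right) \left(-5\right) = 3 \left(-5\right) = -15$)
$\left(j - 31\right)^{2} = \left(-15 - 31\right)^{2} = \left(-46\right)^{2} = 2116$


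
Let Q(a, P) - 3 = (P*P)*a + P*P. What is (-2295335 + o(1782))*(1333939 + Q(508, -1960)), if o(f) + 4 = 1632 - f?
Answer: -4491602475269238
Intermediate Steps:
o(f) = 1628 - f (o(f) = -4 + (1632 - f) = 1628 - f)
Q(a, P) = 3 + P² + a*P² (Q(a, P) = 3 + ((P*P)*a + P*P) = 3 + (P²*a + P²) = 3 + (a*P² + P²) = 3 + (P² + a*P²) = 3 + P² + a*P²)
(-2295335 + o(1782))*(1333939 + Q(508, -1960)) = (-2295335 + (1628 - 1*1782))*(1333939 + (3 + (-1960)² + 508*(-1960)²)) = (-2295335 + (1628 - 1782))*(1333939 + (3 + 3841600 + 508*3841600)) = (-2295335 - 154)*(1333939 + (3 + 3841600 + 1951532800)) = -2295489*(1333939 + 1955374403) = -2295489*1956708342 = -4491602475269238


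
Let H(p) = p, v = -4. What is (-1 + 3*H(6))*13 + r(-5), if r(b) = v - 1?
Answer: 216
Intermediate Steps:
r(b) = -5 (r(b) = -4 - 1 = -5)
(-1 + 3*H(6))*13 + r(-5) = (-1 + 3*6)*13 - 5 = (-1 + 18)*13 - 5 = 17*13 - 5 = 221 - 5 = 216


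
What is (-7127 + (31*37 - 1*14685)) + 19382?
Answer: -1283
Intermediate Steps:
(-7127 + (31*37 - 1*14685)) + 19382 = (-7127 + (1147 - 14685)) + 19382 = (-7127 - 13538) + 19382 = -20665 + 19382 = -1283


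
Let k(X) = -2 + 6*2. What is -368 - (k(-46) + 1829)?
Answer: -2207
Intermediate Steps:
k(X) = 10 (k(X) = -2 + 12 = 10)
-368 - (k(-46) + 1829) = -368 - (10 + 1829) = -368 - 1*1839 = -368 - 1839 = -2207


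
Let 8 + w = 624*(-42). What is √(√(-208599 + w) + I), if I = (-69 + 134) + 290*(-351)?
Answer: √(-101725 + I*√234815) ≈ 0.7596 + 318.94*I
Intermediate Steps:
w = -26216 (w = -8 + 624*(-42) = -8 - 26208 = -26216)
I = -101725 (I = 65 - 101790 = -101725)
√(√(-208599 + w) + I) = √(√(-208599 - 26216) - 101725) = √(√(-234815) - 101725) = √(I*√234815 - 101725) = √(-101725 + I*√234815)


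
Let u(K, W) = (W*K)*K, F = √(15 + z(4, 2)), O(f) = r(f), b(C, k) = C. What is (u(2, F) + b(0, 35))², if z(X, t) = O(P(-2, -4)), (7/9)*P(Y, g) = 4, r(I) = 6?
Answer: 336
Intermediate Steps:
P(Y, g) = 36/7 (P(Y, g) = (9/7)*4 = 36/7)
O(f) = 6
z(X, t) = 6
F = √21 (F = √(15 + 6) = √21 ≈ 4.5826)
u(K, W) = W*K² (u(K, W) = (K*W)*K = W*K²)
(u(2, F) + b(0, 35))² = (√21*2² + 0)² = (√21*4 + 0)² = (4*√21 + 0)² = (4*√21)² = 336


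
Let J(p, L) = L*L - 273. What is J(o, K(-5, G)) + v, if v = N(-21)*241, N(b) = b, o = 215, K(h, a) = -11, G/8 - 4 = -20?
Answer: -5213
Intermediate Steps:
G = -128 (G = 32 + 8*(-20) = 32 - 160 = -128)
J(p, L) = -273 + L² (J(p, L) = L² - 273 = -273 + L²)
v = -5061 (v = -21*241 = -5061)
J(o, K(-5, G)) + v = (-273 + (-11)²) - 5061 = (-273 + 121) - 5061 = -152 - 5061 = -5213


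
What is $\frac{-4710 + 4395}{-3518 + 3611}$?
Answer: $- \frac{105}{31} \approx -3.3871$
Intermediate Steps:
$\frac{-4710 + 4395}{-3518 + 3611} = - \frac{315}{93} = \left(-315\right) \frac{1}{93} = - \frac{105}{31}$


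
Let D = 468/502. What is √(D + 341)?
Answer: 5*√861683/251 ≈ 18.491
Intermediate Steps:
D = 234/251 (D = 468*(1/502) = 234/251 ≈ 0.93227)
√(D + 341) = √(234/251 + 341) = √(85825/251) = 5*√861683/251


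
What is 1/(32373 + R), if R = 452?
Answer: 1/32825 ≈ 3.0465e-5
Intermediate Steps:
1/(32373 + R) = 1/(32373 + 452) = 1/32825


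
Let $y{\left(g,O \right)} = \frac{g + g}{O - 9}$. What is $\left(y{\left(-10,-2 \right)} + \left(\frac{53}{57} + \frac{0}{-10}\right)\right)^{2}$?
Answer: $\frac{2968729}{393129} \approx 7.5515$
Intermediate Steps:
$y{\left(g,O \right)} = \frac{2 g}{-9 + O}$
$\left(y{\left(-10,-2 \right)} + \left(\frac{53}{57} + \frac{0}{-10}\right)\right)^{2} = \left(2 \left(-10\right) \frac{1}{-9 - 2} + \left(\frac{53}{57} + \frac{0}{-10}\right)\right)^{2} = \left(2 \left(-10\right) \frac{1}{-11} + \left(53 \cdot \frac{1}{57} + 0 \left(- \frac{1}{10}\right)\right)\right)^{2} = \left(2 \left(-10\right) \left(- \frac{1}{11}\right) + \left(\frac{53}{57} + 0\right)\right)^{2} = \left(\frac{20}{11} + \frac{53}{57}\right)^{2} = \left(\frac{1723}{627}\right)^{2} = \frac{2968729}{393129}$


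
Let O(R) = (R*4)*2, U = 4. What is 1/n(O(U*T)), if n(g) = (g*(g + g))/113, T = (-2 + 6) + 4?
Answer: 113/131072 ≈ 0.00086212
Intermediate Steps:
T = 8 (T = 4 + 4 = 8)
O(R) = 8*R (O(R) = (4*R)*2 = 8*R)
n(g) = 2*g²/113 (n(g) = (g*(2*g))*(1/113) = (2*g²)*(1/113) = 2*g²/113)
1/n(O(U*T)) = 1/(2*(8*(4*8))²/113) = 1/(2*(8*32)²/113) = 1/((2/113)*256²) = 1/((2/113)*65536) = 1/(131072/113) = 113/131072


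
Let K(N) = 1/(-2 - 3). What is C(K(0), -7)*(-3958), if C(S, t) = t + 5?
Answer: 7916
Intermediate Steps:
K(N) = -⅕ (K(N) = 1/(-5) = -⅕)
C(S, t) = 5 + t
C(K(0), -7)*(-3958) = (5 - 7)*(-3958) = -2*(-3958) = 7916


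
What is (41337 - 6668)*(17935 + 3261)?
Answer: 734844124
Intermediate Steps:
(41337 - 6668)*(17935 + 3261) = 34669*21196 = 734844124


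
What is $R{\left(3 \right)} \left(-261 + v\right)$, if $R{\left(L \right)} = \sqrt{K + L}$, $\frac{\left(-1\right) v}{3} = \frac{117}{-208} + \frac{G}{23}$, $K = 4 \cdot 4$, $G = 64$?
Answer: $- \frac{98499 \sqrt{19}}{368} \approx -1166.7$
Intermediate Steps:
$K = 16$
$v = - \frac{2451}{368}$ ($v = - 3 \left(\frac{117}{-208} + \frac{64}{23}\right) = - 3 \left(117 \left(- \frac{1}{208}\right) + 64 \cdot \frac{1}{23}\right) = - 3 \left(- \frac{9}{16} + \frac{64}{23}\right) = \left(-3\right) \frac{817}{368} = - \frac{2451}{368} \approx -6.6603$)
$R{\left(L \right)} = \sqrt{16 + L}$
$R{\left(3 \right)} \left(-261 + v\right) = \sqrt{16 + 3} \left(-261 - \frac{2451}{368}\right) = \sqrt{19} \left(- \frac{98499}{368}\right) = - \frac{98499 \sqrt{19}}{368}$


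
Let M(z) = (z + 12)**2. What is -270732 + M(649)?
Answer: 166189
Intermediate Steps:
M(z) = (12 + z)**2
-270732 + M(649) = -270732 + (12 + 649)**2 = -270732 + 661**2 = -270732 + 436921 = 166189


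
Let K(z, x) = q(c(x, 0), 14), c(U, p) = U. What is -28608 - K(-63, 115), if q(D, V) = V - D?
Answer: -28507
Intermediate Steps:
K(z, x) = 14 - x
-28608 - K(-63, 115) = -28608 - (14 - 1*115) = -28608 - (14 - 115) = -28608 - 1*(-101) = -28608 + 101 = -28507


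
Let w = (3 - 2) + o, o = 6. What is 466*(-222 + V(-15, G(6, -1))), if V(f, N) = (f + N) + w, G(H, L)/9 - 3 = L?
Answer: -98792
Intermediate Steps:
w = 7 (w = (3 - 2) + 6 = 1 + 6 = 7)
G(H, L) = 27 + 9*L
V(f, N) = 7 + N + f (V(f, N) = (f + N) + 7 = (N + f) + 7 = 7 + N + f)
466*(-222 + V(-15, G(6, -1))) = 466*(-222 + (7 + (27 + 9*(-1)) - 15)) = 466*(-222 + (7 + (27 - 9) - 15)) = 466*(-222 + (7 + 18 - 15)) = 466*(-222 + 10) = 466*(-212) = -98792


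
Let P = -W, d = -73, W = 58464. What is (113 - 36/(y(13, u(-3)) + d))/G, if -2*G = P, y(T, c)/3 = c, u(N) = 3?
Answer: 1817/467712 ≈ 0.0038849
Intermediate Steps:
y(T, c) = 3*c
P = -58464 (P = -1*58464 = -58464)
G = 29232 (G = -½*(-58464) = 29232)
(113 - 36/(y(13, u(-3)) + d))/G = (113 - 36/(3*3 - 73))/29232 = (113 - 36/(9 - 73))*(1/29232) = (113 - 36/(-64))*(1/29232) = (113 - 36*(-1/64))*(1/29232) = (113 + 9/16)*(1/29232) = (1817/16)*(1/29232) = 1817/467712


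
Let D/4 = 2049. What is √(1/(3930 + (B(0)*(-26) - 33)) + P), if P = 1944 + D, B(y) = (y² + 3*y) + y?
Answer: √17110246573/1299 ≈ 100.70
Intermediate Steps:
D = 8196 (D = 4*2049 = 8196)
B(y) = y² + 4*y
P = 10140 (P = 1944 + 8196 = 10140)
√(1/(3930 + (B(0)*(-26) - 33)) + P) = √(1/(3930 + ((0*(4 + 0))*(-26) - 33)) + 10140) = √(1/(3930 + ((0*4)*(-26) - 33)) + 10140) = √(1/(3930 + (0*(-26) - 33)) + 10140) = √(1/(3930 + (0 - 33)) + 10140) = √(1/(3930 - 33) + 10140) = √(1/3897 + 10140) = √(39515581/3897) = √17110246573/1299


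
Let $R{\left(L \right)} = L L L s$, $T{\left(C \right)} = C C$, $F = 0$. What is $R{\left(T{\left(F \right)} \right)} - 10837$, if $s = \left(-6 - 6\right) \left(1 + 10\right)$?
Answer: $-10837$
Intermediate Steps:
$s = -132$ ($s = \left(-12\right) 11 = -132$)
$T{\left(C \right)} = C^{2}$
$R{\left(L \right)} = - 132 L^{3}$ ($R{\left(L \right)} = L L L \left(-132\right) = L^{2} L \left(-132\right) = L^{3} \left(-132\right) = - 132 L^{3}$)
$R{\left(T{\left(F \right)} \right)} - 10837 = - 132 \left(0^{2}\right)^{3} - 10837 = - 132 \cdot 0^{3} - 10837 = \left(-132\right) 0 - 10837 = 0 - 10837 = -10837$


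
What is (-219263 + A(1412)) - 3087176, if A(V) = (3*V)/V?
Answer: -3306436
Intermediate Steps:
A(V) = 3
(-219263 + A(1412)) - 3087176 = (-219263 + 3) - 3087176 = -219260 - 3087176 = -3306436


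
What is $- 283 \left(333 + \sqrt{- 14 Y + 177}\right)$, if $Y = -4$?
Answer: $-94239 - 283 \sqrt{233} \approx -98559.0$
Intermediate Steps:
$- 283 \left(333 + \sqrt{- 14 Y + 177}\right) = - 283 \left(333 + \sqrt{\left(-14\right) \left(-4\right) + 177}\right) = - 283 \left(333 + \sqrt{56 + 177}\right) = - 283 \left(333 + \sqrt{233}\right) = -94239 - 283 \sqrt{233}$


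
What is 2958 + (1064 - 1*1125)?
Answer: 2897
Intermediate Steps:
2958 + (1064 - 1*1125) = 2958 + (1064 - 1125) = 2958 - 61 = 2897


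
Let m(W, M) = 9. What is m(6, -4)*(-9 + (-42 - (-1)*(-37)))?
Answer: -792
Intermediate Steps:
m(6, -4)*(-9 + (-42 - (-1)*(-37))) = 9*(-9 + (-42 - (-1)*(-37))) = 9*(-9 + (-42 - 1*37)) = 9*(-9 + (-42 - 37)) = 9*(-9 - 79) = 9*(-88) = -792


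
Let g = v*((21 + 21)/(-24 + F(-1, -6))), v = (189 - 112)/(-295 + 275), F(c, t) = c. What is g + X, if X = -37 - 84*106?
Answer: -2233633/250 ≈ -8934.5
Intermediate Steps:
v = -77/20 (v = 77/(-20) = 77*(-1/20) = -77/20 ≈ -3.8500)
X = -8941 (X = -37 - 8904 = -8941)
g = 1617/250 (g = -77*(21 + 21)/(20*(-24 - 1)) = -1617/(10*(-25)) = -1617*(-1)/(10*25) = -77/20*(-42/25) = 1617/250 ≈ 6.4680)
g + X = 1617/250 - 8941 = -2233633/250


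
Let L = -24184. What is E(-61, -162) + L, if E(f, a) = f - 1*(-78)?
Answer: -24167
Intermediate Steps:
E(f, a) = 78 + f (E(f, a) = f + 78 = 78 + f)
E(-61, -162) + L = (78 - 61) - 24184 = 17 - 24184 = -24167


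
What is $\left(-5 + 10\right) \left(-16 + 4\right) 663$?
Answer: $-39780$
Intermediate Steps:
$\left(-5 + 10\right) \left(-16 + 4\right) 663 = 5 \left(-12\right) 663 = \left(-60\right) 663 = -39780$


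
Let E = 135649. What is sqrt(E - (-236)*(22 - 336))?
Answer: sqrt(61545) ≈ 248.08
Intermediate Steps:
sqrt(E - (-236)*(22 - 336)) = sqrt(135649 - (-236)*(22 - 336)) = sqrt(135649 - (-236)*(-314)) = sqrt(135649 - 1*74104) = sqrt(135649 - 74104) = sqrt(61545)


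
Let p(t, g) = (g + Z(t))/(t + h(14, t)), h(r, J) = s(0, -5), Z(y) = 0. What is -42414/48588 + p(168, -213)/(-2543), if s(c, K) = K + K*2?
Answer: -916224859/1050253914 ≈ -0.87238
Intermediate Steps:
s(c, K) = 3*K (s(c, K) = K + 2*K = 3*K)
h(r, J) = -15 (h(r, J) = 3*(-5) = -15)
p(t, g) = g/(-15 + t) (p(t, g) = (g + 0)/(t - 15) = g/(-15 + t))
-42414/48588 + p(168, -213)/(-2543) = -42414/48588 - 213/(-15 + 168)/(-2543) = -42414*1/48588 - 213/153*(-1/2543) = -7069/8098 - 213*1/153*(-1/2543) = -7069/8098 - 71/51*(-1/2543) = -7069/8098 + 71/129693 = -916224859/1050253914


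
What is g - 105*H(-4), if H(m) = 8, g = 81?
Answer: -759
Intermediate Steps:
g - 105*H(-4) = 81 - 105*8 = 81 - 840 = -759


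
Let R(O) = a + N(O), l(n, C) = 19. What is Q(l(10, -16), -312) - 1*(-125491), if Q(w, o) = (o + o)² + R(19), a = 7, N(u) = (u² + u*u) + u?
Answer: 515615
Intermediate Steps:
N(u) = u + 2*u² (N(u) = (u² + u²) + u = 2*u² + u = u + 2*u²)
R(O) = 7 + O*(1 + 2*O)
Q(w, o) = 748 + 4*o² (Q(w, o) = (o + o)² + (7 + 19*(1 + 2*19)) = (2*o)² + (7 + 19*(1 + 38)) = 4*o² + (7 + 19*39) = 4*o² + (7 + 741) = 4*o² + 748 = 748 + 4*o²)
Q(l(10, -16), -312) - 1*(-125491) = (748 + 4*(-312)²) - 1*(-125491) = (748 + 4*97344) + 125491 = (748 + 389376) + 125491 = 390124 + 125491 = 515615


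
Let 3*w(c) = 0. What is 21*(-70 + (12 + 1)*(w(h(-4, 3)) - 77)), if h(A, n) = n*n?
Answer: -22491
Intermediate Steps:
h(A, n) = n**2
w(c) = 0 (w(c) = (1/3)*0 = 0)
21*(-70 + (12 + 1)*(w(h(-4, 3)) - 77)) = 21*(-70 + (12 + 1)*(0 - 77)) = 21*(-70 + 13*(-77)) = 21*(-70 - 1001) = 21*(-1071) = -22491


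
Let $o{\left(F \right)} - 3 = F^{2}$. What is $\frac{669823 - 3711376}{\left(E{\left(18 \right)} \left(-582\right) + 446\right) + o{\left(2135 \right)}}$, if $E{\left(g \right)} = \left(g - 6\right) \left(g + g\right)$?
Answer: $- \frac{1013851}{1435750} \approx -0.70615$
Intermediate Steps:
$E{\left(g \right)} = 2 g \left(-6 + g\right)$ ($E{\left(g \right)} = \left(-6 + g\right) 2 g = 2 g \left(-6 + g\right)$)
$o{\left(F \right)} = 3 + F^{2}$
$\frac{669823 - 3711376}{\left(E{\left(18 \right)} \left(-582\right) + 446\right) + o{\left(2135 \right)}} = \frac{669823 - 3711376}{\left(2 \cdot 18 \left(-6 + 18\right) \left(-582\right) + 446\right) + \left(3 + 2135^{2}\right)} = - \frac{3041553}{\left(2 \cdot 18 \cdot 12 \left(-582\right) + 446\right) + \left(3 + 4558225\right)} = - \frac{3041553}{\left(432 \left(-582\right) + 446\right) + 4558228} = - \frac{3041553}{\left(-251424 + 446\right) + 4558228} = - \frac{3041553}{-250978 + 4558228} = - \frac{3041553}{4307250} = \left(-3041553\right) \frac{1}{4307250} = - \frac{1013851}{1435750}$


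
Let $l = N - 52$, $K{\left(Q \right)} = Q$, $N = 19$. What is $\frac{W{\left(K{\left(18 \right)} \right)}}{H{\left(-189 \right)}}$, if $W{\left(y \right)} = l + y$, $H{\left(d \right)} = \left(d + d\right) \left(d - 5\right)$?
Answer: $- \frac{5}{24444} \approx -0.00020455$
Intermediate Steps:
$l = -33$ ($l = 19 - 52 = -33$)
$H{\left(d \right)} = 2 d \left(-5 + d\right)$
$W{\left(y \right)} = -33 + y$
$\frac{W{\left(K{\left(18 \right)} \right)}}{H{\left(-189 \right)}} = \frac{-33 + 18}{2 \left(-189\right) \left(-5 - 189\right)} = - \frac{15}{2 \left(-189\right) \left(-194\right)} = - \frac{15}{73332} = \left(-15\right) \frac{1}{73332} = - \frac{5}{24444}$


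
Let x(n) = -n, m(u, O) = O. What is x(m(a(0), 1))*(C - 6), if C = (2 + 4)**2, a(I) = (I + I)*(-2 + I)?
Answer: -30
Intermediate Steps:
a(I) = 2*I*(-2 + I) (a(I) = (2*I)*(-2 + I) = 2*I*(-2 + I))
C = 36 (C = 6**2 = 36)
x(m(a(0), 1))*(C - 6) = (-1*1)*(36 - 6) = -1*30 = -30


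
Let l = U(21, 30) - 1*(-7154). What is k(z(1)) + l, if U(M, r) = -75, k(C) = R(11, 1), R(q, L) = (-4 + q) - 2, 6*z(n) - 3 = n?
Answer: 7084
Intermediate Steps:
z(n) = ½ + n/6
R(q, L) = -6 + q
k(C) = 5 (k(C) = -6 + 11 = 5)
l = 7079 (l = -75 - 1*(-7154) = -75 + 7154 = 7079)
k(z(1)) + l = 5 + 7079 = 7084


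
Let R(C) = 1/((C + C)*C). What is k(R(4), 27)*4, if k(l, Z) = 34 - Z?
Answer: 28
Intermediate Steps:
R(C) = 1/(2*C**2) (R(C) = 1/(((2*C))*C) = (1/(2*C))/C = 1/(2*C**2))
k(R(4), 27)*4 = (34 - 1*27)*4 = (34 - 27)*4 = 7*4 = 28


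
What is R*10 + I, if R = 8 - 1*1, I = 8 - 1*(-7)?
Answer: 85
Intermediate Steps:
I = 15 (I = 8 + 7 = 15)
R = 7 (R = 8 - 1 = 7)
R*10 + I = 7*10 + 15 = 70 + 15 = 85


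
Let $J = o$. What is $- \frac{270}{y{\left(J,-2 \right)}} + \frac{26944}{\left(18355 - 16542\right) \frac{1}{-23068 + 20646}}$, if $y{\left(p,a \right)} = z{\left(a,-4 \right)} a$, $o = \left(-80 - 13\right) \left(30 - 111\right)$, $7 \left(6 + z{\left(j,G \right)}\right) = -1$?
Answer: $- \frac{401117587}{11137} \approx -36017.0$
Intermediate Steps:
$z{\left(j,G \right)} = - \frac{43}{7}$ ($z{\left(j,G \right)} = -6 + \frac{1}{7} \left(-1\right) = -6 - \frac{1}{7} = - \frac{43}{7}$)
$o = 7533$ ($o = \left(-93\right) \left(-81\right) = 7533$)
$J = 7533$
$y{\left(p,a \right)} = - \frac{43 a}{7}$
$- \frac{270}{y{\left(J,-2 \right)}} + \frac{26944}{\left(18355 - 16542\right) \frac{1}{-23068 + 20646}} = - \frac{270}{\left(- \frac{43}{7}\right) \left(-2\right)} + \frac{26944}{\left(18355 - 16542\right) \frac{1}{-23068 + 20646}} = - \frac{270}{\frac{86}{7}} + \frac{26944}{1813 \frac{1}{-2422}} = \left(-270\right) \frac{7}{86} + \frac{26944}{1813 \left(- \frac{1}{2422}\right)} = - \frac{945}{43} + \frac{26944}{- \frac{259}{346}} = - \frac{945}{43} + 26944 \left(- \frac{346}{259}\right) = - \frac{945}{43} - \frac{9322624}{259} = - \frac{401117587}{11137}$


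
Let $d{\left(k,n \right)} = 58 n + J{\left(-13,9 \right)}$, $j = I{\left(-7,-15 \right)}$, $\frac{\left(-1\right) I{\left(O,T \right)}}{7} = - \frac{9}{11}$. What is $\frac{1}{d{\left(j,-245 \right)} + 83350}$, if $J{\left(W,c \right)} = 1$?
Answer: $\frac{1}{69141} \approx 1.4463 \cdot 10^{-5}$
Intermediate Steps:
$I{\left(O,T \right)} = \frac{63}{11}$ ($I{\left(O,T \right)} = - 7 \left(- \frac{9}{11}\right) = - 7 \left(\left(-9\right) \frac{1}{11}\right) = \left(-7\right) \left(- \frac{9}{11}\right) = \frac{63}{11}$)
$j = \frac{63}{11} \approx 5.7273$
$d{\left(k,n \right)} = 1 + 58 n$ ($d{\left(k,n \right)} = 58 n + 1 = 1 + 58 n$)
$\frac{1}{d{\left(j,-245 \right)} + 83350} = \frac{1}{\left(1 + 58 \left(-245\right)\right) + 83350} = \frac{1}{\left(1 - 14210\right) + 83350} = \frac{1}{-14209 + 83350} = \frac{1}{69141}$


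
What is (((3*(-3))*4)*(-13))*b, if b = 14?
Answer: 6552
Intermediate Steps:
(((3*(-3))*4)*(-13))*b = (((3*(-3))*4)*(-13))*14 = (-9*4*(-13))*14 = -36*(-13)*14 = 468*14 = 6552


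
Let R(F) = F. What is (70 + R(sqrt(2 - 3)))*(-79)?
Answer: -5530 - 79*I ≈ -5530.0 - 79.0*I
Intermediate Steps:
(70 + R(sqrt(2 - 3)))*(-79) = (70 + sqrt(2 - 3))*(-79) = (70 + sqrt(-1))*(-79) = (70 + I)*(-79) = -5530 - 79*I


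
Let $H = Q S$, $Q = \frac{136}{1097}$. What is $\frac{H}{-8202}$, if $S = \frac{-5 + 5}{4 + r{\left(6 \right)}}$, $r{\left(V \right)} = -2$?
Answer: $0$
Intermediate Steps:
$S = 0$ ($S = \frac{-5 + 5}{4 - 2} = \frac{0}{2} = 0 \cdot \frac{1}{2} = 0$)
$Q = \frac{136}{1097}$ ($Q = 136 \cdot \frac{1}{1097} = \frac{136}{1097} \approx 0.12397$)
$H = 0$ ($H = \frac{136}{1097} \cdot 0 = 0$)
$\frac{H}{-8202} = \frac{0}{-8202} = 0 \left(- \frac{1}{8202}\right) = 0$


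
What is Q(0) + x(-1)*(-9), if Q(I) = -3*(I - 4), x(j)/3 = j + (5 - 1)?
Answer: -69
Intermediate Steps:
x(j) = 12 + 3*j (x(j) = 3*(j + (5 - 1)) = 3*(j + 4) = 3*(4 + j) = 12 + 3*j)
Q(I) = 12 - 3*I (Q(I) = -3*(-4 + I) = 12 - 3*I)
Q(0) + x(-1)*(-9) = (12 - 3*0) + (12 + 3*(-1))*(-9) = (12 + 0) + (12 - 3)*(-9) = 12 + 9*(-9) = 12 - 81 = -69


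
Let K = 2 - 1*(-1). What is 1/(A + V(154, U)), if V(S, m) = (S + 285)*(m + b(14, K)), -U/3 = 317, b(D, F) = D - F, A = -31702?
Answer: -1/444362 ≈ -2.2504e-6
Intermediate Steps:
K = 3 (K = 2 + 1 = 3)
U = -951 (U = -3*317 = -951)
V(S, m) = (11 + m)*(285 + S) (V(S, m) = (S + 285)*(m + (14 - 1*3)) = (285 + S)*(m + (14 - 3)) = (285 + S)*(m + 11) = (285 + S)*(11 + m) = (11 + m)*(285 + S))
1/(A + V(154, U)) = 1/(-31702 + (3135 + 11*154 + 285*(-951) + 154*(-951))) = 1/(-31702 + (3135 + 1694 - 271035 - 146454)) = 1/(-31702 - 412660) = 1/(-444362) = -1/444362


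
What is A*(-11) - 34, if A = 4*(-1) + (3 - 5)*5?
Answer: 120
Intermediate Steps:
A = -14 (A = -4 - 2*5 = -4 - 10 = -14)
A*(-11) - 34 = -14*(-11) - 34 = 154 - 34 = 120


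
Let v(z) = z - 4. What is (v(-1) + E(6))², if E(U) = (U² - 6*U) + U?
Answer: 1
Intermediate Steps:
E(U) = U² - 5*U
v(z) = -4 + z
(v(-1) + E(6))² = ((-4 - 1) + 6*(-5 + 6))² = (-5 + 6*1)² = (-5 + 6)² = 1² = 1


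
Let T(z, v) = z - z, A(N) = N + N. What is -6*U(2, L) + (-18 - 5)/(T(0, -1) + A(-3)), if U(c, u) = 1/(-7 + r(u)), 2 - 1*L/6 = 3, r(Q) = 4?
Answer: 35/6 ≈ 5.8333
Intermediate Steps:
A(N) = 2*N
T(z, v) = 0
L = -6 (L = 12 - 6*3 = 12 - 18 = -6)
U(c, u) = -⅓ (U(c, u) = 1/(-7 + 4) = 1/(-3) = -⅓)
-6*U(2, L) + (-18 - 5)/(T(0, -1) + A(-3)) = -6*(-⅓) + (-18 - 5)/(0 + 2*(-3)) = 2 - 23/(0 - 6) = 2 - 23/(-6) = 2 - 23*(-⅙) = 2 + 23/6 = 35/6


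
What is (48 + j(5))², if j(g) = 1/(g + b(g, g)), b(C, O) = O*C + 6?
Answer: 2989441/1296 ≈ 2306.7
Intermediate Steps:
b(C, O) = 6 + C*O (b(C, O) = C*O + 6 = 6 + C*O)
j(g) = 1/(6 + g + g²) (j(g) = 1/(g + (6 + g*g)) = 1/(g + (6 + g²)) = 1/(6 + g + g²))
(48 + j(5))² = (48 + 1/(6 + 5 + 5²))² = (48 + 1/(6 + 5 + 25))² = (48 + 1/36)² = (1729/36)² = 2989441/1296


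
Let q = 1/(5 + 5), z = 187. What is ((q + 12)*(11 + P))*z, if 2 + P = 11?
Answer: 45254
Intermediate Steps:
P = 9 (P = -2 + 11 = 9)
q = ⅒ (q = 1/10 = ⅒ ≈ 0.10000)
((q + 12)*(11 + P))*z = ((⅒ + 12)*(11 + 9))*187 = ((121/10)*20)*187 = 242*187 = 45254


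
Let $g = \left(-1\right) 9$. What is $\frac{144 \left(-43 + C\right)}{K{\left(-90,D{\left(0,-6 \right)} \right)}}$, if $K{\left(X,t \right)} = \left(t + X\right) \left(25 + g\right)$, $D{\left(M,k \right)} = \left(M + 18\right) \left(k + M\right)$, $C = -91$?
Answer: $\frac{67}{11} \approx 6.0909$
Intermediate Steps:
$g = -9$
$D{\left(M,k \right)} = \left(18 + M\right) \left(M + k\right)$
$K{\left(X,t \right)} = 16 X + 16 t$ ($K{\left(X,t \right)} = \left(t + X\right) \left(25 - 9\right) = \left(X + t\right) 16 = 16 X + 16 t$)
$\frac{144 \left(-43 + C\right)}{K{\left(-90,D{\left(0,-6 \right)} \right)}} = \frac{144 \left(-43 - 91\right)}{16 \left(-90\right) + 16 \left(0^{2} + 18 \cdot 0 + 18 \left(-6\right) + 0 \left(-6\right)\right)} = \frac{144 \left(-134\right)}{-1440 + 16 \left(0 + 0 - 108 + 0\right)} = - \frac{19296}{-1440 + 16 \left(-108\right)} = - \frac{19296}{-1440 - 1728} = - \frac{19296}{-3168} = \left(-19296\right) \left(- \frac{1}{3168}\right) = \frac{67}{11}$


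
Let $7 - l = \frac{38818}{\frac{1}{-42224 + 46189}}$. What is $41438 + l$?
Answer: $-153871925$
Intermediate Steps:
$l = -153913363$ ($l = 7 - \frac{38818}{\frac{1}{-42224 + 46189}} = 7 - \frac{38818}{\frac{1}{3965}} = 7 - 38818 \frac{1}{\frac{1}{3965}} = 7 - 38818 \cdot 3965 = 7 - 153913370 = -153913363$)
$41438 + l = 41438 - 153913363 = -153871925$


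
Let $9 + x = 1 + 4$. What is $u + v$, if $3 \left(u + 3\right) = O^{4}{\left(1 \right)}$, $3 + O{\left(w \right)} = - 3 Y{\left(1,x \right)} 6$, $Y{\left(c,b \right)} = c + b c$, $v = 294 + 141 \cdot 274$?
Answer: $2293992$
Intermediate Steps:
$v = 38928$ ($v = 294 + 38634 = 38928$)
$x = -4$ ($x = -9 + \left(1 + 4\right) = -9 + 5 = -4$)
$O{\left(w \right)} = 51$ ($O{\left(w \right)} = -3 + - 3 \cdot 1 \left(1 - 4\right) 6 = -3 + - 3 \cdot 1 \left(-3\right) 6 = -3 + \left(-3\right) \left(-3\right) 6 = -3 + 9 \cdot 6 = -3 + 54 = 51$)
$u = 2255064$ ($u = -3 + \frac{51^{4}}{3} = -3 + \frac{1}{3} \cdot 6765201 = -3 + 2255067 = 2255064$)
$u + v = 2255064 + 38928 = 2293992$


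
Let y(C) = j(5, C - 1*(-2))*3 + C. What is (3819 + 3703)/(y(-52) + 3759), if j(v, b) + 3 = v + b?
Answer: 7522/3563 ≈ 2.1111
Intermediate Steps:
j(v, b) = -3 + b + v (j(v, b) = -3 + (v + b) = -3 + (b + v) = -3 + b + v)
y(C) = 12 + 4*C (y(C) = (-3 + (C - 1*(-2)) + 5)*3 + C = (-3 + (C + 2) + 5)*3 + C = (-3 + (2 + C) + 5)*3 + C = (4 + C)*3 + C = (12 + 3*C) + C = 12 + 4*C)
(3819 + 3703)/(y(-52) + 3759) = (3819 + 3703)/((12 + 4*(-52)) + 3759) = 7522/((12 - 208) + 3759) = 7522/(-196 + 3759) = 7522/3563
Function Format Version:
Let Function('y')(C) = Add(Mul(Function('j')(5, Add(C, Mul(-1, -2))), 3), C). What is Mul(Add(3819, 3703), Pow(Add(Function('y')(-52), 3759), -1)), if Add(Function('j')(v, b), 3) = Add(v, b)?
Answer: Rational(7522, 3563) ≈ 2.1111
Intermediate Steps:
Function('j')(v, b) = Add(-3, b, v) (Function('j')(v, b) = Add(-3, Add(v, b)) = Add(-3, Add(b, v)) = Add(-3, b, v))
Function('y')(C) = Add(12, Mul(4, C)) (Function('y')(C) = Add(Mul(Add(-3, Add(C, Mul(-1, -2)), 5), 3), C) = Add(Mul(Add(-3, Add(C, 2), 5), 3), C) = Add(Mul(Add(-3, Add(2, C), 5), 3), C) = Add(Mul(Add(4, C), 3), C) = Add(Add(12, Mul(3, C)), C) = Add(12, Mul(4, C)))
Mul(Add(3819, 3703), Pow(Add(Function('y')(-52), 3759), -1)) = Mul(Add(3819, 3703), Pow(Add(Add(12, Mul(4, -52)), 3759), -1)) = Mul(7522, Pow(Add(Add(12, -208), 3759), -1)) = Mul(7522, Pow(Add(-196, 3759), -1)) = Mul(7522, Pow(3563, -1)) = Mul(7522, Rational(1, 3563)) = Rational(7522, 3563)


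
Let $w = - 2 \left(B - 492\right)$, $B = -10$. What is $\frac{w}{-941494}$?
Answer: $- \frac{502}{470747} \approx -0.0010664$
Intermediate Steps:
$w = 1004$ ($w = - 2 \left(-10 - 492\right) = \left(-2\right) \left(-502\right) = 1004$)
$\frac{w}{-941494} = \frac{1004}{-941494} = 1004 \left(- \frac{1}{941494}\right) = - \frac{502}{470747}$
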